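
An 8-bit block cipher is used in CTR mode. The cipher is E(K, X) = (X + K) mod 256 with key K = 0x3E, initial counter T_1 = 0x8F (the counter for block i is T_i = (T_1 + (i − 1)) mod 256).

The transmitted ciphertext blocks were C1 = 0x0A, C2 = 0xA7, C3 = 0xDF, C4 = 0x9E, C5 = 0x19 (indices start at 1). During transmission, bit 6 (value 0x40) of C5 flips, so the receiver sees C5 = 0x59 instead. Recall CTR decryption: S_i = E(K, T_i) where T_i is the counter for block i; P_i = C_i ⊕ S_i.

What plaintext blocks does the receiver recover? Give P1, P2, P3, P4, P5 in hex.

Only C5 changed, to 0x59. In CTR, a change in C_i flips the same bit in P_i only; the keystream is unaffected. Decrypting the received ciphertext:
P1: T = 0x8F, S = E(K, T) = 0xCD; 0x0A ⊕ 0xCD = 0xC7.
P2: T = 0x90, S = E(K, T) = 0xCE; 0xA7 ⊕ 0xCE = 0x69.
P3: T = 0x91, S = E(K, T) = 0xCF; 0xDF ⊕ 0xCF = 0x10.
P4: T = 0x92, S = E(K, T) = 0xD0; 0x9E ⊕ 0xD0 = 0x4E.
P5: T = 0x93, S = E(K, T) = 0xD1; 0x59 ⊕ 0xD1 = 0x88.
Blocks that differ from the original plaintext: P5.

P1 = 0xC7, P2 = 0x69, P3 = 0x10, P4 = 0x4E, P5 = 0x88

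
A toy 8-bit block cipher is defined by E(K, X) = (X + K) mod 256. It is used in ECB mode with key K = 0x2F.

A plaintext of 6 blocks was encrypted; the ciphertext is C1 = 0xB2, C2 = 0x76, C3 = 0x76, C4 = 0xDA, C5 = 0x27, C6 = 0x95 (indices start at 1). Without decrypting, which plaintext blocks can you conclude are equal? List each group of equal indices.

ECB encrypts each block independently with the same key, so equal ciphertext blocks imply equal plaintext blocks.
C2 = C3 = 0x76, so P2 = P3.

P2 = P3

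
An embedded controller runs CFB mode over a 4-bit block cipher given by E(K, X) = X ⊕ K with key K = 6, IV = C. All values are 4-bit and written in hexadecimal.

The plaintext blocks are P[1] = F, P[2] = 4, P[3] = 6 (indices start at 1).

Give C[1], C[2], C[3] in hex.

C[1] = 5, C[2] = 7, C[3] = 7

CFB encryption: C_i = P_i ⊕ E(K, C_{i−1}), with C_{0} = IV.
C[1]: E(K, C) = A; F ⊕ A = 5.
C[2]: E(K, 5) = 3; 4 ⊕ 3 = 7.
C[3]: E(K, 7) = 1; 6 ⊕ 1 = 7.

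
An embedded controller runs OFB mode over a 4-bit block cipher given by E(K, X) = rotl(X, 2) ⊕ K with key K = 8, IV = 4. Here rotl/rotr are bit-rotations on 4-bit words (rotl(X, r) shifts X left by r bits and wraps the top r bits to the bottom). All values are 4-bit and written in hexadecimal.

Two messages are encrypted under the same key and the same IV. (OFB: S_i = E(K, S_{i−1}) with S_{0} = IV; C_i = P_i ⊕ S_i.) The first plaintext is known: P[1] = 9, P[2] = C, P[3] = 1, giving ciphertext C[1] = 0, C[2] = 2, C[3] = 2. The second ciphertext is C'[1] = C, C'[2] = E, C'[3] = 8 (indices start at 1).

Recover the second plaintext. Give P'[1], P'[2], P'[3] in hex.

P'[1] = 5, P'[2] = 0, P'[3] = B

In OFB with a reused IV, both messages share the same keystream S_i, so C_i ⊕ C'_i = P_i ⊕ P'_i and thus P'_i = P_i ⊕ C_i ⊕ C'_i.
P'[1]: 9 ⊕ 0 ⊕ C = 5.
P'[2]: C ⊕ 2 ⊕ E = 0.
P'[3]: 1 ⊕ 2 ⊕ 8 = B.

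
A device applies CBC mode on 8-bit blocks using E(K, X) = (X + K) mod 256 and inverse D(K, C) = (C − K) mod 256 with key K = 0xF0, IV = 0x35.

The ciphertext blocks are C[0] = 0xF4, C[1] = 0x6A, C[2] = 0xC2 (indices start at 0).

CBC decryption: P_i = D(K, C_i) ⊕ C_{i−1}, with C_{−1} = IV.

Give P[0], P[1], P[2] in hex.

P[0]: D(K, 0xF4) = 0x04; 0x04 ⊕ 0x35 = 0x31.
P[1]: D(K, 0x6A) = 0x7A; 0x7A ⊕ 0xF4 = 0x8E.
P[2]: D(K, 0xC2) = 0xD2; 0xD2 ⊕ 0x6A = 0xB8.

P[0] = 0x31, P[1] = 0x8E, P[2] = 0xB8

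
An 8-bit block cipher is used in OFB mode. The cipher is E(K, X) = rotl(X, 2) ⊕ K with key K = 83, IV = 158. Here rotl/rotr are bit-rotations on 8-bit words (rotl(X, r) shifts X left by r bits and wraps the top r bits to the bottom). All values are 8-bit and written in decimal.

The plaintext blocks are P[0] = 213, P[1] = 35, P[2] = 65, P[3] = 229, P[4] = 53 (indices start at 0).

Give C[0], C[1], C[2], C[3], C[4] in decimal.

OFB encryption: S_i = E(K, S_{i−1}) with S_{−1} = IV; C_i = P_i ⊕ S_i.
C[0]: S = E(K, 158) = 41; 213 ⊕ 41 = 252.
C[1]: S = E(K, 41) = 247; 35 ⊕ 247 = 212.
C[2]: S = E(K, 247) = 140; 65 ⊕ 140 = 205.
C[3]: S = E(K, 140) = 97; 229 ⊕ 97 = 132.
C[4]: S = E(K, 97) = 214; 53 ⊕ 214 = 227.

C[0] = 252, C[1] = 212, C[2] = 205, C[3] = 132, C[4] = 227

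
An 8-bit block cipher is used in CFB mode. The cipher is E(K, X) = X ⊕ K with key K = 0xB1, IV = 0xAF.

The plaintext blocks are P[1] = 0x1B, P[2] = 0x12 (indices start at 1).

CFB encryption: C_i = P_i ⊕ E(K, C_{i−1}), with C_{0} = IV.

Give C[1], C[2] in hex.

C[1] = 0x05, C[2] = 0xA6

C[1]: E(K, 0xAF) = 0x1E; 0x1B ⊕ 0x1E = 0x05.
C[2]: E(K, 0x05) = 0xB4; 0x12 ⊕ 0xB4 = 0xA6.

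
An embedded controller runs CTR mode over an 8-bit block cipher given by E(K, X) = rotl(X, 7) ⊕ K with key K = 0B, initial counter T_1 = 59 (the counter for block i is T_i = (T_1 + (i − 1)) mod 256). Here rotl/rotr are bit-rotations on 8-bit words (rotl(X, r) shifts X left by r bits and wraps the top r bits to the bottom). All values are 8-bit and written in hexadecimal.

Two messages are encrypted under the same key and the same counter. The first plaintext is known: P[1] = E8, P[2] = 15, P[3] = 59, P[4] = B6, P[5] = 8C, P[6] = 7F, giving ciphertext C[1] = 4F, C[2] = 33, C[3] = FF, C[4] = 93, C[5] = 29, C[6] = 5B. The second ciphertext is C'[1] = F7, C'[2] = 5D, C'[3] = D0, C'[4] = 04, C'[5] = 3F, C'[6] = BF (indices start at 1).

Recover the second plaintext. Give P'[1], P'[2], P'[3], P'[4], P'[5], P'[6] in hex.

In CTR with a reused counter, both messages share the same keystream S_i, so C_i ⊕ C'_i = P_i ⊕ P'_i and thus P'_i = P_i ⊕ C_i ⊕ C'_i.
P'[1]: E8 ⊕ 4F ⊕ F7 = 50.
P'[2]: 15 ⊕ 33 ⊕ 5D = 7B.
P'[3]: 59 ⊕ FF ⊕ D0 = 76.
P'[4]: B6 ⊕ 93 ⊕ 04 = 21.
P'[5]: 8C ⊕ 29 ⊕ 3F = 9A.
P'[6]: 7F ⊕ 5B ⊕ BF = 9B.

P'[1] = 50, P'[2] = 7B, P'[3] = 76, P'[4] = 21, P'[5] = 9A, P'[6] = 9B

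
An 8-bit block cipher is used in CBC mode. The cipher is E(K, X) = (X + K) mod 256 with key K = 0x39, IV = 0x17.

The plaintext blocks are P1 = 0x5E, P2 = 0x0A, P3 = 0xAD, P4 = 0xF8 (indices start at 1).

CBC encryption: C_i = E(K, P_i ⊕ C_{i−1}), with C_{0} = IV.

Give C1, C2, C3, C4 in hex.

C1: P1 ⊕ 0x17 = 0x49; E(K, 0x49) = 0x82.
C2: P2 ⊕ 0x82 = 0x88; E(K, 0x88) = 0xC1.
C3: P3 ⊕ 0xC1 = 0x6C; E(K, 0x6C) = 0xA5.
C4: P4 ⊕ 0xA5 = 0x5D; E(K, 0x5D) = 0x96.

C1 = 0x82, C2 = 0xC1, C3 = 0xA5, C4 = 0x96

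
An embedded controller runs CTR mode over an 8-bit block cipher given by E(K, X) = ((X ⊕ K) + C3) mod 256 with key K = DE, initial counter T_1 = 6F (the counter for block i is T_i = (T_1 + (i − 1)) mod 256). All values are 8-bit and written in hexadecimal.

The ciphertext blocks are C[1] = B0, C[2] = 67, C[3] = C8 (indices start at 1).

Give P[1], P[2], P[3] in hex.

CTR decryption: S_i = E(K, T_i) where T_i is the counter for block i; P_i = C_i ⊕ S_i.
P[1]: T = 6F, S = E(K, T) = 74; B0 ⊕ 74 = C4.
P[2]: T = 70, S = E(K, T) = 71; 67 ⊕ 71 = 16.
P[3]: T = 71, S = E(K, T) = 72; C8 ⊕ 72 = BA.

P[1] = C4, P[2] = 16, P[3] = BA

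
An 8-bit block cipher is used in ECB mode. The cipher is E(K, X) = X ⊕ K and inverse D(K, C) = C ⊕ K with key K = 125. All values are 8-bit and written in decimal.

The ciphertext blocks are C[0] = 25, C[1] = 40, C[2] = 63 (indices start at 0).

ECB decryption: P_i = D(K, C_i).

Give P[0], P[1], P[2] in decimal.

P[0] = 100, P[1] = 85, P[2] = 66

P[0]: D(K, 25) = 100.
P[1]: D(K, 40) = 85.
P[2]: D(K, 63) = 66.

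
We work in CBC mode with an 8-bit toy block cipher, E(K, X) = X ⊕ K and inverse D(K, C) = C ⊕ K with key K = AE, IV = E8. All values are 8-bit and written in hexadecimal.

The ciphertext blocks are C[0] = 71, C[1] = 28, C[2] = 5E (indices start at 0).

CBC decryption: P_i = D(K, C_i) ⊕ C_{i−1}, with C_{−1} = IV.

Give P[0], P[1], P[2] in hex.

P[0] = 37, P[1] = F7, P[2] = D8

P[0]: D(K, 71) = DF; DF ⊕ E8 = 37.
P[1]: D(K, 28) = 86; 86 ⊕ 71 = F7.
P[2]: D(K, 5E) = F0; F0 ⊕ 28 = D8.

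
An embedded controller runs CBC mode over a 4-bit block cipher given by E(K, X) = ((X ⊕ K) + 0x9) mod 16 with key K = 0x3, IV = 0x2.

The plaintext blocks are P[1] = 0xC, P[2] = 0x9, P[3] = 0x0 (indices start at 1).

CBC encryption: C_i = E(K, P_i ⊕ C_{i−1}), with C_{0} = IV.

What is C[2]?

C[2] = 0x5

C[1]: P[1] ⊕ 0x2 = 0xE; E(K, 0xE) = 0x6.
C[2]: P[2] ⊕ 0x6 = 0xF; E(K, 0xF) = 0x5.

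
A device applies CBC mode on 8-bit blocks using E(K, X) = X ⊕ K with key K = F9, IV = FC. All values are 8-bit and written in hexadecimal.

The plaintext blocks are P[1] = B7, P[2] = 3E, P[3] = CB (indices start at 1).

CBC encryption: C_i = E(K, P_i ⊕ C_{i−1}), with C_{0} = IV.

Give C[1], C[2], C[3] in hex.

C[1] = B2, C[2] = 75, C[3] = 47

C[1]: P[1] ⊕ FC = 4B; E(K, 4B) = B2.
C[2]: P[2] ⊕ B2 = 8C; E(K, 8C) = 75.
C[3]: P[3] ⊕ 75 = BE; E(K, BE) = 47.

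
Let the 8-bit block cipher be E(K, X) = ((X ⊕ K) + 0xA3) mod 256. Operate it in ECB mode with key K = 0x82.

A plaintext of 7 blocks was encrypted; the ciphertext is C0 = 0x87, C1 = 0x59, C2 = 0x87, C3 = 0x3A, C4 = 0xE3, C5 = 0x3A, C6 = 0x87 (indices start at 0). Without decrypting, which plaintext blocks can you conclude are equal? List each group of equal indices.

P0 = P2 = P6; P3 = P5

ECB encrypts each block independently with the same key, so equal ciphertext blocks imply equal plaintext blocks.
C0 = C2 = C6 = 0x87, so P0 = P2 = P6.
C3 = C5 = 0x3A, so P3 = P5.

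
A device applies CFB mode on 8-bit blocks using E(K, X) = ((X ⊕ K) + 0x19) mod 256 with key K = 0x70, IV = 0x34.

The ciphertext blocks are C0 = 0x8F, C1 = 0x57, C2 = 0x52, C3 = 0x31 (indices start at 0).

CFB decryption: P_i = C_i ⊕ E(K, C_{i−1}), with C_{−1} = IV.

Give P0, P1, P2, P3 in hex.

P0 = 0xD2, P1 = 0x4F, P2 = 0x12, P3 = 0x0A

P0: E(K, 0x34) = 0x5D; 0x8F ⊕ 0x5D = 0xD2.
P1: E(K, 0x8F) = 0x18; 0x57 ⊕ 0x18 = 0x4F.
P2: E(K, 0x57) = 0x40; 0x52 ⊕ 0x40 = 0x12.
P3: E(K, 0x52) = 0x3B; 0x31 ⊕ 0x3B = 0x0A.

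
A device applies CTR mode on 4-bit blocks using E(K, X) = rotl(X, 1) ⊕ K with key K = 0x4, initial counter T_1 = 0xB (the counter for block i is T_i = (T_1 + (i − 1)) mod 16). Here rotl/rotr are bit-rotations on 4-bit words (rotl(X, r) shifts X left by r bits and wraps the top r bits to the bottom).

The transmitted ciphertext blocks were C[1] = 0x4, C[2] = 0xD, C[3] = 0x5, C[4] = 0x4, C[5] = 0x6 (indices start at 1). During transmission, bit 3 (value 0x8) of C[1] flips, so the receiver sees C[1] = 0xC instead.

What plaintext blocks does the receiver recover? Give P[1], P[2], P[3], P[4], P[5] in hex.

CTR decryption: S_i = E(K, T_i) where T_i is the counter for block i; P_i = C_i ⊕ S_i.
Only C[1] changed, to 0xC. In CTR, a change in C_i flips the same bit in P_i only; the keystream is unaffected. Decrypting the received ciphertext:
P[1]: T = 0xB, S = E(K, T) = 0x3; 0xC ⊕ 0x3 = 0xF.
P[2]: T = 0xC, S = E(K, T) = 0xD; 0xD ⊕ 0xD = 0x0.
P[3]: T = 0xD, S = E(K, T) = 0xF; 0x5 ⊕ 0xF = 0xA.
P[4]: T = 0xE, S = E(K, T) = 0x9; 0x4 ⊕ 0x9 = 0xD.
P[5]: T = 0xF, S = E(K, T) = 0xB; 0x6 ⊕ 0xB = 0xD.
Blocks that differ from the original plaintext: P[1].

P[1] = 0xF, P[2] = 0x0, P[3] = 0xA, P[4] = 0xD, P[5] = 0xD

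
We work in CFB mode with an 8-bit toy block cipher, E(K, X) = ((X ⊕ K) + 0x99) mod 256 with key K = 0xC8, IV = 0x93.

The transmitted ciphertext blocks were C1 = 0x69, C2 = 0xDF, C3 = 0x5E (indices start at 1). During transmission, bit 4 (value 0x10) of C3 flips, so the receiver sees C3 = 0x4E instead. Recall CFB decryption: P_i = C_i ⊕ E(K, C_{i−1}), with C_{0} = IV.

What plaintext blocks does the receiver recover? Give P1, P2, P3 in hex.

Only C3 changed, to 0x4E. In CFB, a change in C_i flips the same bit in P_i and garbles P_{i+1}. Decrypting the received ciphertext:
P1: E(K, 0x93) = 0xF4; 0x69 ⊕ 0xF4 = 0x9D.
P2: E(K, 0x69) = 0x3A; 0xDF ⊕ 0x3A = 0xE5.
P3: E(K, 0xDF) = 0xB0; 0x4E ⊕ 0xB0 = 0xFE.
Blocks that differ from the original plaintext: P3.

P1 = 0x9D, P2 = 0xE5, P3 = 0xFE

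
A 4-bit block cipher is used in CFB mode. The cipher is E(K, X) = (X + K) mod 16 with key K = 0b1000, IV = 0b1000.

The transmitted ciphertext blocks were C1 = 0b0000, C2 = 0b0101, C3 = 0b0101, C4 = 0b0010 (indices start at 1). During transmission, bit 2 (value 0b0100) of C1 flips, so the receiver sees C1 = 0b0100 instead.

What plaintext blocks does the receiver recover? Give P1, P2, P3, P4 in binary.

CFB decryption: P_i = C_i ⊕ E(K, C_{i−1}), with C_{0} = IV.
Only C1 changed, to 0b0100. In CFB, a change in C_i flips the same bit in P_i and garbles P_{i+1}. Decrypting the received ciphertext:
P1: E(K, 0b1000) = 0b0000; 0b0100 ⊕ 0b0000 = 0b0100.
P2: E(K, 0b0100) = 0b1100; 0b0101 ⊕ 0b1100 = 0b1001.
P3: E(K, 0b0101) = 0b1101; 0b0101 ⊕ 0b1101 = 0b1000.
P4: E(K, 0b0101) = 0b1101; 0b0010 ⊕ 0b1101 = 0b1111.
Blocks that differ from the original plaintext: P1, P2.

P1 = 0b0100, P2 = 0b1001, P3 = 0b1000, P4 = 0b1111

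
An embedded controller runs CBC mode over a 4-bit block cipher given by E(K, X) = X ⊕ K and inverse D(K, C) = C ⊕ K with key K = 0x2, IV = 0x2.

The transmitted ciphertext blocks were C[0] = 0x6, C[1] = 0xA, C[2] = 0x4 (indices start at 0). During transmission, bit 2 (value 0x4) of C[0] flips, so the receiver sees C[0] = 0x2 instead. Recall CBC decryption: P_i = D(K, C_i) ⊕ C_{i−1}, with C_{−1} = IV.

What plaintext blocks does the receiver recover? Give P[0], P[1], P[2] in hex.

P[0] = 0x2, P[1] = 0xA, P[2] = 0xC

Only C[0] changed, to 0x2. In CBC, a change in C_i garbles P_i and flips the same bit in P_{i+1}. Decrypting the received ciphertext:
P[0]: D(K, 0x2) = 0x0; 0x0 ⊕ 0x2 = 0x2.
P[1]: D(K, 0xA) = 0x8; 0x8 ⊕ 0x2 = 0xA.
P[2]: D(K, 0x4) = 0x6; 0x6 ⊕ 0xA = 0xC.
Blocks that differ from the original plaintext: P[0], P[1].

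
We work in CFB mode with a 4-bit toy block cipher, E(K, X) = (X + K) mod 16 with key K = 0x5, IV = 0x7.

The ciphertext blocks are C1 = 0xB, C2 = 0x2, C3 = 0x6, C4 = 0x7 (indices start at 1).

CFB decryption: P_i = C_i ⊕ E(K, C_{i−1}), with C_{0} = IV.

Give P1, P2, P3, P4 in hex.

P1: E(K, 0x7) = 0xC; 0xB ⊕ 0xC = 0x7.
P2: E(K, 0xB) = 0x0; 0x2 ⊕ 0x0 = 0x2.
P3: E(K, 0x2) = 0x7; 0x6 ⊕ 0x7 = 0x1.
P4: E(K, 0x6) = 0xB; 0x7 ⊕ 0xB = 0xC.

P1 = 0x7, P2 = 0x2, P3 = 0x1, P4 = 0xC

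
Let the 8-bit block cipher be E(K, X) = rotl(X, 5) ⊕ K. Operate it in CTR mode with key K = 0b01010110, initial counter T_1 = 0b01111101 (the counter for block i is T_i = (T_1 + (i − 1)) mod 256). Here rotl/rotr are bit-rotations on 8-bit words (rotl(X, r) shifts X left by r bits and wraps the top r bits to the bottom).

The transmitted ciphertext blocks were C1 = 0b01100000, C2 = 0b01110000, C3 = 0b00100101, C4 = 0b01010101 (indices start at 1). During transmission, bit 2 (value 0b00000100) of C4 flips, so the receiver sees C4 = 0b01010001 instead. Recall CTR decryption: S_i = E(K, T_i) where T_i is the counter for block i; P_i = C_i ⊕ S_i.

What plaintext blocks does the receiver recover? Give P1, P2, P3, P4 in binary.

Only C4 changed, to 0b01010001. In CTR, a change in C_i flips the same bit in P_i only; the keystream is unaffected. Decrypting the received ciphertext:
P1: T = 0b01111101, S = E(K, T) = 0b11111001; 0b01100000 ⊕ 0b11111001 = 0b10011001.
P2: T = 0b01111110, S = E(K, T) = 0b10011001; 0b01110000 ⊕ 0b10011001 = 0b11101001.
P3: T = 0b01111111, S = E(K, T) = 0b10111001; 0b00100101 ⊕ 0b10111001 = 0b10011100.
P4: T = 0b10000000, S = E(K, T) = 0b01000110; 0b01010001 ⊕ 0b01000110 = 0b00010111.
Blocks that differ from the original plaintext: P4.

P1 = 0b10011001, P2 = 0b11101001, P3 = 0b10011100, P4 = 0b00010111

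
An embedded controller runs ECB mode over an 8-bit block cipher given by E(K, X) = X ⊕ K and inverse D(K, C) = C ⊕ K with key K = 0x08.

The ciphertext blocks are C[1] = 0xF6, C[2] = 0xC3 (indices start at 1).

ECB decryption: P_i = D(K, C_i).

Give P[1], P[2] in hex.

P[1]: D(K, 0xF6) = 0xFE.
P[2]: D(K, 0xC3) = 0xCB.

P[1] = 0xFE, P[2] = 0xCB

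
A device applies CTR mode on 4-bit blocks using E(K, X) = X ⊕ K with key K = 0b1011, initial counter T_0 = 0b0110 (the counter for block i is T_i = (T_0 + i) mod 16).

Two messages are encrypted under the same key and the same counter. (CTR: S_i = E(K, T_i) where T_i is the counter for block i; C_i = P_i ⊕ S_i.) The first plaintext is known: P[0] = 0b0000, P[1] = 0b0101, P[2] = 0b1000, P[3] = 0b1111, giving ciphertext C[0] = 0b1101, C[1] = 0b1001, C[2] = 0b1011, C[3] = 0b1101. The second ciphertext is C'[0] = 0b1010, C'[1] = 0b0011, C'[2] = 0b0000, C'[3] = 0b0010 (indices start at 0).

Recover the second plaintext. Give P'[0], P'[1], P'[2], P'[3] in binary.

In CTR with a reused counter, both messages share the same keystream S_i, so C_i ⊕ C'_i = P_i ⊕ P'_i and thus P'_i = P_i ⊕ C_i ⊕ C'_i.
P'[0]: 0b0000 ⊕ 0b1101 ⊕ 0b1010 = 0b0111.
P'[1]: 0b0101 ⊕ 0b1001 ⊕ 0b0011 = 0b1111.
P'[2]: 0b1000 ⊕ 0b1011 ⊕ 0b0000 = 0b0011.
P'[3]: 0b1111 ⊕ 0b1101 ⊕ 0b0010 = 0b0000.

P'[0] = 0b0111, P'[1] = 0b1111, P'[2] = 0b0011, P'[3] = 0b0000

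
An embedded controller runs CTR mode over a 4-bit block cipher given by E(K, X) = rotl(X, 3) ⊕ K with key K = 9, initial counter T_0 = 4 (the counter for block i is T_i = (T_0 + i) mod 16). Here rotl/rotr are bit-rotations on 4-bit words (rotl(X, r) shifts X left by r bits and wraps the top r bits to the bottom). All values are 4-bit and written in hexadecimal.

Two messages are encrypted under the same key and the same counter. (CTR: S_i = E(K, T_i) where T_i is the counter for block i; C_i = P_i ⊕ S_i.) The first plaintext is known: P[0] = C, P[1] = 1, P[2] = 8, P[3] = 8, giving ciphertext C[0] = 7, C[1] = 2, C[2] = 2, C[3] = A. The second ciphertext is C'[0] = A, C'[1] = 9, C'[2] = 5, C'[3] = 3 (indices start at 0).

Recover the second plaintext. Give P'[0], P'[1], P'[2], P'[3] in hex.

In CTR with a reused counter, both messages share the same keystream S_i, so C_i ⊕ C'_i = P_i ⊕ P'_i and thus P'_i = P_i ⊕ C_i ⊕ C'_i.
P'[0]: C ⊕ 7 ⊕ A = 1.
P'[1]: 1 ⊕ 2 ⊕ 9 = A.
P'[2]: 8 ⊕ 2 ⊕ 5 = F.
P'[3]: 8 ⊕ A ⊕ 3 = 1.

P'[0] = 1, P'[1] = A, P'[2] = F, P'[3] = 1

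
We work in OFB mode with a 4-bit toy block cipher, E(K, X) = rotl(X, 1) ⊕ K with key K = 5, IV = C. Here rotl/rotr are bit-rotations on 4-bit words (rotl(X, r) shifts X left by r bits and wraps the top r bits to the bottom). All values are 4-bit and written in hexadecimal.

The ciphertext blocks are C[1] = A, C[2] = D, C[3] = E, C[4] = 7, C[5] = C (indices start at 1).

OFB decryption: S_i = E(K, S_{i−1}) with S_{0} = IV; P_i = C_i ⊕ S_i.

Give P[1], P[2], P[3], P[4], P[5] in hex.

P[1]: S = E(K, C) = C; A ⊕ C = 6.
P[2]: S = E(K, C) = C; D ⊕ C = 1.
P[3]: S = E(K, C) = C; E ⊕ C = 2.
P[4]: S = E(K, C) = C; 7 ⊕ C = B.
P[5]: S = E(K, C) = C; C ⊕ C = 0.

P[1] = 6, P[2] = 1, P[3] = 2, P[4] = B, P[5] = 0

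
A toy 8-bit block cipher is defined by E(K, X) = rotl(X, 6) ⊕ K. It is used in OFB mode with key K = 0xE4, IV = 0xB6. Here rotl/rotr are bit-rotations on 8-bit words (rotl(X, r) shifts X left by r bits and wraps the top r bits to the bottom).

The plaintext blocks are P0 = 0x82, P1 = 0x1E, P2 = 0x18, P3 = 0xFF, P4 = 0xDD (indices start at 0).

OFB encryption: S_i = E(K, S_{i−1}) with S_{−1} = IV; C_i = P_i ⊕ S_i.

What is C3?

C3 = 0x49

C0: S = E(K, 0xB6) = 0x49; 0x82 ⊕ 0x49 = 0xCB.
C1: S = E(K, 0x49) = 0xB6; 0x1E ⊕ 0xB6 = 0xA8.
C2: S = E(K, 0xB6) = 0x49; 0x18 ⊕ 0x49 = 0x51.
C3: S = E(K, 0x49) = 0xB6; 0xFF ⊕ 0xB6 = 0x49.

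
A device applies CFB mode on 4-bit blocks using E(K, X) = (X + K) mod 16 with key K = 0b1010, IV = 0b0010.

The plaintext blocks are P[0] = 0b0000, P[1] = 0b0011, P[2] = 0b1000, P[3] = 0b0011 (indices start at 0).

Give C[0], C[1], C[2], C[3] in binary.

C[0] = 0b1100, C[1] = 0b0101, C[2] = 0b0111, C[3] = 0b0010

CFB encryption: C_i = P_i ⊕ E(K, C_{i−1}), with C_{−1} = IV.
C[0]: E(K, 0b0010) = 0b1100; 0b0000 ⊕ 0b1100 = 0b1100.
C[1]: E(K, 0b1100) = 0b0110; 0b0011 ⊕ 0b0110 = 0b0101.
C[2]: E(K, 0b0101) = 0b1111; 0b1000 ⊕ 0b1111 = 0b0111.
C[3]: E(K, 0b0111) = 0b0001; 0b0011 ⊕ 0b0001 = 0b0010.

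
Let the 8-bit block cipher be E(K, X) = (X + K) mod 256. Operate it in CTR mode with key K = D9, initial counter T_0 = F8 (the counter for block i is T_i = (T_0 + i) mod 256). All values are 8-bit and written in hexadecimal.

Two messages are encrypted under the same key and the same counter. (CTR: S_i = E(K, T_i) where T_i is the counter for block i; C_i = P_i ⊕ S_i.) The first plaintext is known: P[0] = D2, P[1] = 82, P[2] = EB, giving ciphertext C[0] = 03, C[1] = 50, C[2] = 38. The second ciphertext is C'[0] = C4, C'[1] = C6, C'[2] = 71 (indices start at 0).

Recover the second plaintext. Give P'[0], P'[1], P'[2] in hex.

P'[0] = 15, P'[1] = 14, P'[2] = A2

In CTR with a reused counter, both messages share the same keystream S_i, so C_i ⊕ C'_i = P_i ⊕ P'_i and thus P'_i = P_i ⊕ C_i ⊕ C'_i.
P'[0]: D2 ⊕ 03 ⊕ C4 = 15.
P'[1]: 82 ⊕ 50 ⊕ C6 = 14.
P'[2]: EB ⊕ 38 ⊕ 71 = A2.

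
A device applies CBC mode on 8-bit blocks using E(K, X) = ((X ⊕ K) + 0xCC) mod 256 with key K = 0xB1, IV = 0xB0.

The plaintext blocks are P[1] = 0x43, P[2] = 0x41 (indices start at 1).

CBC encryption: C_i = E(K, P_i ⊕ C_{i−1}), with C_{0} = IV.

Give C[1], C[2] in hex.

C[1]: P[1] ⊕ 0xB0 = 0xF3; E(K, 0xF3) = 0x0E.
C[2]: P[2] ⊕ 0x0E = 0x4F; E(K, 0x4F) = 0xCA.

C[1] = 0x0E, C[2] = 0xCA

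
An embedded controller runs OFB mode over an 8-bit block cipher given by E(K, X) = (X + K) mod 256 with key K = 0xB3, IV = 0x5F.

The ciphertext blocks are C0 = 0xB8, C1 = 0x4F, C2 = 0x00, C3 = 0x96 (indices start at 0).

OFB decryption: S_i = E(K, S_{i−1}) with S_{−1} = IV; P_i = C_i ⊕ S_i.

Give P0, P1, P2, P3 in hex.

P0: S = E(K, 0x5F) = 0x12; 0xB8 ⊕ 0x12 = 0xAA.
P1: S = E(K, 0x12) = 0xC5; 0x4F ⊕ 0xC5 = 0x8A.
P2: S = E(K, 0xC5) = 0x78; 0x00 ⊕ 0x78 = 0x78.
P3: S = E(K, 0x78) = 0x2B; 0x96 ⊕ 0x2B = 0xBD.

P0 = 0xAA, P1 = 0x8A, P2 = 0x78, P3 = 0xBD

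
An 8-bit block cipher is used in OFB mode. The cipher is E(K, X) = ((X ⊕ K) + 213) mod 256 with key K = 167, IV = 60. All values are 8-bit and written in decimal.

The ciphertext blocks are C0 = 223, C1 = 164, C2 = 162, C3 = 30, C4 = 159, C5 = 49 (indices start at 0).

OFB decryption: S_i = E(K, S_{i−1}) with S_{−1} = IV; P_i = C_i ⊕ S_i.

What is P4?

P0: S = E(K, 60) = 112; 223 ⊕ 112 = 175.
P1: S = E(K, 112) = 172; 164 ⊕ 172 = 8.
P2: S = E(K, 172) = 224; 162 ⊕ 224 = 66.
P3: S = E(K, 224) = 28; 30 ⊕ 28 = 2.
P4: S = E(K, 28) = 144; 159 ⊕ 144 = 15.

P4 = 15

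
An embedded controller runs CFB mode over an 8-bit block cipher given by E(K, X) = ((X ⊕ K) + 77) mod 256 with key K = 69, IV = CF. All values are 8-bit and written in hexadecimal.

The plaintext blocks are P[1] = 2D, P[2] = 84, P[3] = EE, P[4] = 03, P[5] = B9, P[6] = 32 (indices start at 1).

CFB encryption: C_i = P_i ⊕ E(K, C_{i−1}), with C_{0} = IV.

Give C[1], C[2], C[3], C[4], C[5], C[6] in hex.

C[1]: E(K, CF) = 1D; 2D ⊕ 1D = 30.
C[2]: E(K, 30) = D0; 84 ⊕ D0 = 54.
C[3]: E(K, 54) = B4; EE ⊕ B4 = 5A.
C[4]: E(K, 5A) = AA; 03 ⊕ AA = A9.
C[5]: E(K, A9) = 37; B9 ⊕ 37 = 8E.
C[6]: E(K, 8E) = 5E; 32 ⊕ 5E = 6C.

C[1] = 30, C[2] = 54, C[3] = 5A, C[4] = A9, C[5] = 8E, C[6] = 6C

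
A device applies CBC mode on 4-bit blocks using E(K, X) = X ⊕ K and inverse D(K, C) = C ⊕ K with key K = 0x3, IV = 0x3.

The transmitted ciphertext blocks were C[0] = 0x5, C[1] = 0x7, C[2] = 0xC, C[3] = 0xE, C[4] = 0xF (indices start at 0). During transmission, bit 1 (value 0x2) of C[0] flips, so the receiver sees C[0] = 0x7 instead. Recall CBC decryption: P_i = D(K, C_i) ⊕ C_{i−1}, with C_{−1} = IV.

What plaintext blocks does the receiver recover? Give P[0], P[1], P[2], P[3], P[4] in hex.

P[0] = 0x7, P[1] = 0x3, P[2] = 0x8, P[3] = 0x1, P[4] = 0x2

Only C[0] changed, to 0x7. In CBC, a change in C_i garbles P_i and flips the same bit in P_{i+1}. Decrypting the received ciphertext:
P[0]: D(K, 0x7) = 0x4; 0x4 ⊕ 0x3 = 0x7.
P[1]: D(K, 0x7) = 0x4; 0x4 ⊕ 0x7 = 0x3.
P[2]: D(K, 0xC) = 0xF; 0xF ⊕ 0x7 = 0x8.
P[3]: D(K, 0xE) = 0xD; 0xD ⊕ 0xC = 0x1.
P[4]: D(K, 0xF) = 0xC; 0xC ⊕ 0xE = 0x2.
Blocks that differ from the original plaintext: P[0], P[1].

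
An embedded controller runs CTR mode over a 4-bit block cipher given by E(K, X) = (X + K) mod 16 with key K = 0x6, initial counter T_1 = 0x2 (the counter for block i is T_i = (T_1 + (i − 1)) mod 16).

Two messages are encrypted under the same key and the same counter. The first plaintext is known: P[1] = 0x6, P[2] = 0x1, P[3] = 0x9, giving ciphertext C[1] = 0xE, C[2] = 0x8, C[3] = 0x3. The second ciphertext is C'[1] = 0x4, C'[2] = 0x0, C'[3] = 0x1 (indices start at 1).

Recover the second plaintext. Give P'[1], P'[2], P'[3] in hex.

P'[1] = 0xC, P'[2] = 0x9, P'[3] = 0xB

In CTR with a reused counter, both messages share the same keystream S_i, so C_i ⊕ C'_i = P_i ⊕ P'_i and thus P'_i = P_i ⊕ C_i ⊕ C'_i.
P'[1]: 0x6 ⊕ 0xE ⊕ 0x4 = 0xC.
P'[2]: 0x1 ⊕ 0x8 ⊕ 0x0 = 0x9.
P'[3]: 0x9 ⊕ 0x3 ⊕ 0x1 = 0xB.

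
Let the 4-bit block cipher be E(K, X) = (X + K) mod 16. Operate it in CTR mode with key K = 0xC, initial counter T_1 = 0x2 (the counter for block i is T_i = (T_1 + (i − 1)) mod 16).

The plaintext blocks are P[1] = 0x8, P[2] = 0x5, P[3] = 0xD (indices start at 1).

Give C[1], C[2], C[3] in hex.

CTR encryption: S_i = E(K, T_i) where T_i is the counter for block i; C_i = P_i ⊕ S_i.
C[1]: T = 0x2, S = E(K, T) = 0xE; 0x8 ⊕ 0xE = 0x6.
C[2]: T = 0x3, S = E(K, T) = 0xF; 0x5 ⊕ 0xF = 0xA.
C[3]: T = 0x4, S = E(K, T) = 0x0; 0xD ⊕ 0x0 = 0xD.

C[1] = 0x6, C[2] = 0xA, C[3] = 0xD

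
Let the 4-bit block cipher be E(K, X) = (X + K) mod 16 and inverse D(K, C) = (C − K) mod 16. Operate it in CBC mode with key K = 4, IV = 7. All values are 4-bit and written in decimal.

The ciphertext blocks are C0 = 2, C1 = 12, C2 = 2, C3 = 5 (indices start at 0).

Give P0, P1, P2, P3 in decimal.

P0 = 9, P1 = 10, P2 = 2, P3 = 3

CBC decryption: P_i = D(K, C_i) ⊕ C_{i−1}, with C_{−1} = IV.
P0: D(K, 2) = 14; 14 ⊕ 7 = 9.
P1: D(K, 12) = 8; 8 ⊕ 2 = 10.
P2: D(K, 2) = 14; 14 ⊕ 12 = 2.
P3: D(K, 5) = 1; 1 ⊕ 2 = 3.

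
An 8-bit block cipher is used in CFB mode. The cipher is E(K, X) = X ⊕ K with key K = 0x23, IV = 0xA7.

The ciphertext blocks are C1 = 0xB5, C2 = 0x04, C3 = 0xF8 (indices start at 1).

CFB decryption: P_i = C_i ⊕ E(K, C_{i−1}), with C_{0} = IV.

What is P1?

P1 = 0x31

P1: E(K, 0xA7) = 0x84; 0xB5 ⊕ 0x84 = 0x31.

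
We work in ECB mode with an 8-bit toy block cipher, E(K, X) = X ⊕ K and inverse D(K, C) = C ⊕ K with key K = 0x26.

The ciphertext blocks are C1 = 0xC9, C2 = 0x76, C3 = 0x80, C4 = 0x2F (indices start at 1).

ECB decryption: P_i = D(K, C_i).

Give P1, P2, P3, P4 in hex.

P1: D(K, 0xC9) = 0xEF.
P2: D(K, 0x76) = 0x50.
P3: D(K, 0x80) = 0xA6.
P4: D(K, 0x2F) = 0x09.

P1 = 0xEF, P2 = 0x50, P3 = 0xA6, P4 = 0x09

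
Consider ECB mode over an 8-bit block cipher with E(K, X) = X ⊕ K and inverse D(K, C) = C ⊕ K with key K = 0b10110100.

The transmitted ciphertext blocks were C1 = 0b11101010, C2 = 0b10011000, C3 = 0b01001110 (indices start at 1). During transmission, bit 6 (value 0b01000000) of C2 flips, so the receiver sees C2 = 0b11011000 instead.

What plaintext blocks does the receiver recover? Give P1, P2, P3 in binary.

ECB decryption: P_i = D(K, C_i).
Only C2 changed, to 0b11011000. In ECB, a change in C_i affects only P_i. Decrypting the received ciphertext:
P1: D(K, 0b11101010) = 0b01011110.
P2: D(K, 0b11011000) = 0b01101100.
P3: D(K, 0b01001110) = 0b11111010.
Blocks that differ from the original plaintext: P2.

P1 = 0b01011110, P2 = 0b01101100, P3 = 0b11111010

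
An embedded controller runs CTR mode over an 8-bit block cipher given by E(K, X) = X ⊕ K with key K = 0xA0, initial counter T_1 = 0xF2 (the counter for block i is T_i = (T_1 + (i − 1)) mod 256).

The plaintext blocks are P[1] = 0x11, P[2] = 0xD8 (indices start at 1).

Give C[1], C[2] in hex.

C[1] = 0x43, C[2] = 0x8B

CTR encryption: S_i = E(K, T_i) where T_i is the counter for block i; C_i = P_i ⊕ S_i.
C[1]: T = 0xF2, S = E(K, T) = 0x52; 0x11 ⊕ 0x52 = 0x43.
C[2]: T = 0xF3, S = E(K, T) = 0x53; 0xD8 ⊕ 0x53 = 0x8B.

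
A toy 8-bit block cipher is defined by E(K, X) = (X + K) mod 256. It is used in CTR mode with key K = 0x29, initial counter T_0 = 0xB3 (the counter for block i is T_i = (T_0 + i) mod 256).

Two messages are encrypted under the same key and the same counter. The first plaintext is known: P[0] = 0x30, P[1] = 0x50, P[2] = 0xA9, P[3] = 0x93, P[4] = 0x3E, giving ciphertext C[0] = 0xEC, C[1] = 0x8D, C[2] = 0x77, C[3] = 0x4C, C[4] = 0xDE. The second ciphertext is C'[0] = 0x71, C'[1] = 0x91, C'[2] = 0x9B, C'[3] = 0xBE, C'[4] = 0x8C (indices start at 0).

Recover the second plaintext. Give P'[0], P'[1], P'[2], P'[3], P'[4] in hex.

In CTR with a reused counter, both messages share the same keystream S_i, so C_i ⊕ C'_i = P_i ⊕ P'_i and thus P'_i = P_i ⊕ C_i ⊕ C'_i.
P'[0]: 0x30 ⊕ 0xEC ⊕ 0x71 = 0xAD.
P'[1]: 0x50 ⊕ 0x8D ⊕ 0x91 = 0x4C.
P'[2]: 0xA9 ⊕ 0x77 ⊕ 0x9B = 0x45.
P'[3]: 0x93 ⊕ 0x4C ⊕ 0xBE = 0x61.
P'[4]: 0x3E ⊕ 0xDE ⊕ 0x8C = 0x6C.

P'[0] = 0xAD, P'[1] = 0x4C, P'[2] = 0x45, P'[3] = 0x61, P'[4] = 0x6C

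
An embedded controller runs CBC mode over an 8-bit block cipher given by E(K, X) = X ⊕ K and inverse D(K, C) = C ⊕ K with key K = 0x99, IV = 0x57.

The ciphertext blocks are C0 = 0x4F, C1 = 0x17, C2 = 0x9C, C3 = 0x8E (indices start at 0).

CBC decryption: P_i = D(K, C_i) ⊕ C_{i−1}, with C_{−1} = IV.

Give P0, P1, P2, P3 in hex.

P0: D(K, 0x4F) = 0xD6; 0xD6 ⊕ 0x57 = 0x81.
P1: D(K, 0x17) = 0x8E; 0x8E ⊕ 0x4F = 0xC1.
P2: D(K, 0x9C) = 0x05; 0x05 ⊕ 0x17 = 0x12.
P3: D(K, 0x8E) = 0x17; 0x17 ⊕ 0x9C = 0x8B.

P0 = 0x81, P1 = 0xC1, P2 = 0x12, P3 = 0x8B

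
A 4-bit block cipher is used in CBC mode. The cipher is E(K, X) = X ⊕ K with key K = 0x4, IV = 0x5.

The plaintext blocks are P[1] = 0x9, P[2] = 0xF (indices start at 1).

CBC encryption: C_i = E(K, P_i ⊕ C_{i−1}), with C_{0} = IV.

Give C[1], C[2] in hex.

C[1] = 0x8, C[2] = 0x3

C[1]: P[1] ⊕ 0x5 = 0xC; E(K, 0xC) = 0x8.
C[2]: P[2] ⊕ 0x8 = 0x7; E(K, 0x7) = 0x3.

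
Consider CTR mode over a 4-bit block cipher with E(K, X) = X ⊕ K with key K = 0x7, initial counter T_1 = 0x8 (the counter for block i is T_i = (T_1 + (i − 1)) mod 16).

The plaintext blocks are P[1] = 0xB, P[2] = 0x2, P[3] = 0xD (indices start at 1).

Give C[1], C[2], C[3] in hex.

C[1] = 0x4, C[2] = 0xC, C[3] = 0x0

CTR encryption: S_i = E(K, T_i) where T_i is the counter for block i; C_i = P_i ⊕ S_i.
C[1]: T = 0x8, S = E(K, T) = 0xF; 0xB ⊕ 0xF = 0x4.
C[2]: T = 0x9, S = E(K, T) = 0xE; 0x2 ⊕ 0xE = 0xC.
C[3]: T = 0xA, S = E(K, T) = 0xD; 0xD ⊕ 0xD = 0x0.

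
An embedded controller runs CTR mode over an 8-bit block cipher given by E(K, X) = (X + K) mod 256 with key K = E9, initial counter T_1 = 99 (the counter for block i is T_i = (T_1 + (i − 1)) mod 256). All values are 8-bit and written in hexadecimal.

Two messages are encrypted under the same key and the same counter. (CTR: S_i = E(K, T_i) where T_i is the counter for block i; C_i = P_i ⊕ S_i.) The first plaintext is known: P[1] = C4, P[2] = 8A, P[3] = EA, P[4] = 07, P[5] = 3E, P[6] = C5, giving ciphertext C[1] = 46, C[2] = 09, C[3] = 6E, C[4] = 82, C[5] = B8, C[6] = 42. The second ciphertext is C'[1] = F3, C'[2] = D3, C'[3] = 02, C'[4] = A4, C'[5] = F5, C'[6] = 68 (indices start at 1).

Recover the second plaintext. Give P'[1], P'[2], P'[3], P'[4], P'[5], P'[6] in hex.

In CTR with a reused counter, both messages share the same keystream S_i, so C_i ⊕ C'_i = P_i ⊕ P'_i and thus P'_i = P_i ⊕ C_i ⊕ C'_i.
P'[1]: C4 ⊕ 46 ⊕ F3 = 71.
P'[2]: 8A ⊕ 09 ⊕ D3 = 50.
P'[3]: EA ⊕ 6E ⊕ 02 = 86.
P'[4]: 07 ⊕ 82 ⊕ A4 = 21.
P'[5]: 3E ⊕ B8 ⊕ F5 = 73.
P'[6]: C5 ⊕ 42 ⊕ 68 = EF.

P'[1] = 71, P'[2] = 50, P'[3] = 86, P'[4] = 21, P'[5] = 73, P'[6] = EF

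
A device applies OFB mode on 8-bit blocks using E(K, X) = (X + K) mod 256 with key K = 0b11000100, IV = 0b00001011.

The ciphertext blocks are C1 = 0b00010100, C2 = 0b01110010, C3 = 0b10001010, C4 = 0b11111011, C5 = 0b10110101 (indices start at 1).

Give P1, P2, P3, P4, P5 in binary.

OFB decryption: S_i = E(K, S_{i−1}) with S_{0} = IV; P_i = C_i ⊕ S_i.
P1: S = E(K, 0b00001011) = 0b11001111; 0b00010100 ⊕ 0b11001111 = 0b11011011.
P2: S = E(K, 0b11001111) = 0b10010011; 0b01110010 ⊕ 0b10010011 = 0b11100001.
P3: S = E(K, 0b10010011) = 0b01010111; 0b10001010 ⊕ 0b01010111 = 0b11011101.
P4: S = E(K, 0b01010111) = 0b00011011; 0b11111011 ⊕ 0b00011011 = 0b11100000.
P5: S = E(K, 0b00011011) = 0b11011111; 0b10110101 ⊕ 0b11011111 = 0b01101010.

P1 = 0b11011011, P2 = 0b11100001, P3 = 0b11011101, P4 = 0b11100000, P5 = 0b01101010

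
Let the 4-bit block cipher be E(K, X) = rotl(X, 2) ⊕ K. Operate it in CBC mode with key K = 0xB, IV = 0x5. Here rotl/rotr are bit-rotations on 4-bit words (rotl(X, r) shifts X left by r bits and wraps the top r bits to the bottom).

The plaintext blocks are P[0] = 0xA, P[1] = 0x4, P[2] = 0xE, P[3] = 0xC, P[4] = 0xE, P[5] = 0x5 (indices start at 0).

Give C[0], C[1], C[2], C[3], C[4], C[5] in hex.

C[0] = 0x4, C[1] = 0xB, C[2] = 0xE, C[3] = 0x3, C[4] = 0xC, C[5] = 0xD

CBC encryption: C_i = E(K, P_i ⊕ C_{i−1}), with C_{−1} = IV.
C[0]: P[0] ⊕ 0x5 = 0xF; E(K, 0xF) = 0x4.
C[1]: P[1] ⊕ 0x4 = 0x0; E(K, 0x0) = 0xB.
C[2]: P[2] ⊕ 0xB = 0x5; E(K, 0x5) = 0xE.
C[3]: P[3] ⊕ 0xE = 0x2; E(K, 0x2) = 0x3.
C[4]: P[4] ⊕ 0x3 = 0xD; E(K, 0xD) = 0xC.
C[5]: P[5] ⊕ 0xC = 0x9; E(K, 0x9) = 0xD.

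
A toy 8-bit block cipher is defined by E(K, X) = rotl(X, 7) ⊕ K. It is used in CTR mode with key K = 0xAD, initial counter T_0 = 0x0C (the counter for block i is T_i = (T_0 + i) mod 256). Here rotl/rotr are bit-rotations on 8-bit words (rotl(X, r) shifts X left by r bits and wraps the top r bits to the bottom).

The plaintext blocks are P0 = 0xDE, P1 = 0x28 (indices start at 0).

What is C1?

C1 = 0x03

CTR encryption: S_i = E(K, T_i) where T_i is the counter for block i; C_i = P_i ⊕ S_i.
C0: T = 0x0C, S = E(K, T) = 0xAB; 0xDE ⊕ 0xAB = 0x75.
C1: T = 0x0D, S = E(K, T) = 0x2B; 0x28 ⊕ 0x2B = 0x03.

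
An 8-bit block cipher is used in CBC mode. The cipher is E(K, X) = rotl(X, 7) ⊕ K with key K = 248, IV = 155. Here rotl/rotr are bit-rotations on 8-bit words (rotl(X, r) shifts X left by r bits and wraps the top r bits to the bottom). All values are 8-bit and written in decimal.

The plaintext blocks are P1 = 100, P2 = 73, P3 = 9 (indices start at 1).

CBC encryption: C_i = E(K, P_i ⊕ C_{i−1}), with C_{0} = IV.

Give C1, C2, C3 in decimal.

C1 = 7, C2 = 223, C3 = 147

C1: P1 ⊕ 155 = 255; E(K, 255) = 7.
C2: P2 ⊕ 7 = 78; E(K, 78) = 223.
C3: P3 ⊕ 223 = 214; E(K, 214) = 147.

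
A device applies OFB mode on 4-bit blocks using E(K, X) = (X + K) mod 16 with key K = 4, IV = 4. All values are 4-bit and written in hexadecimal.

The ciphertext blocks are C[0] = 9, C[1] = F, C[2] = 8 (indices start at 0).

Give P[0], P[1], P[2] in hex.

P[0] = 1, P[1] = 3, P[2] = 8

OFB decryption: S_i = E(K, S_{i−1}) with S_{−1} = IV; P_i = C_i ⊕ S_i.
P[0]: S = E(K, 4) = 8; 9 ⊕ 8 = 1.
P[1]: S = E(K, 8) = C; F ⊕ C = 3.
P[2]: S = E(K, C) = 0; 8 ⊕ 0 = 8.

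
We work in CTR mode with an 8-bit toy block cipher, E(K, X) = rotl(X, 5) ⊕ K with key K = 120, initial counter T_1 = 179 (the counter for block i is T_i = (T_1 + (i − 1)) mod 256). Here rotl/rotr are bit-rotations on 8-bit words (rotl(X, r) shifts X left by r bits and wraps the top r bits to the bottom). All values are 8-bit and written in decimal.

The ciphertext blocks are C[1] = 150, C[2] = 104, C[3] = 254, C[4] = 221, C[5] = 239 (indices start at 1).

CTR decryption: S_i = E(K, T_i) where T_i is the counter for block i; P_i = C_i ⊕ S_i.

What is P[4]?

P[4] = 115

P[4]: T = 182, S = E(K, T) = 174; 221 ⊕ 174 = 115.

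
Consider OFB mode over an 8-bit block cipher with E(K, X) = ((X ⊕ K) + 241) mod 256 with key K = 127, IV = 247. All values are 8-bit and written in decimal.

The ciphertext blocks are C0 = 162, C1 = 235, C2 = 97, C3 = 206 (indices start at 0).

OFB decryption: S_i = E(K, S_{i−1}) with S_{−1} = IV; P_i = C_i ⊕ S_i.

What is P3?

P0: S = E(K, 247) = 121; 162 ⊕ 121 = 219.
P1: S = E(K, 121) = 247; 235 ⊕ 247 = 28.
P2: S = E(K, 247) = 121; 97 ⊕ 121 = 24.
P3: S = E(K, 121) = 247; 206 ⊕ 247 = 57.

P3 = 57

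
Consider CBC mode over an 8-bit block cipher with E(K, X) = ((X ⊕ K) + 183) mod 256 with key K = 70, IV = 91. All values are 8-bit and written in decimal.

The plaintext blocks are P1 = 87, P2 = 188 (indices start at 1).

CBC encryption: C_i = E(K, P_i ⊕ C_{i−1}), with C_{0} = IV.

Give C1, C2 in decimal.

C1: P1 ⊕ 91 = 12; E(K, 12) = 1.
C2: P2 ⊕ 1 = 189; E(K, 189) = 178.

C1 = 1, C2 = 178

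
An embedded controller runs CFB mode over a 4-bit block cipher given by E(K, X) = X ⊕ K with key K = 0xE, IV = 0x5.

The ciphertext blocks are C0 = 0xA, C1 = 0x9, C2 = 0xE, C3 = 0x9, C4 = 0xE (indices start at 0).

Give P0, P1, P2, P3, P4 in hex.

P0 = 0x1, P1 = 0xD, P2 = 0x9, P3 = 0x9, P4 = 0x9

CFB decryption: P_i = C_i ⊕ E(K, C_{i−1}), with C_{−1} = IV.
P0: E(K, 0x5) = 0xB; 0xA ⊕ 0xB = 0x1.
P1: E(K, 0xA) = 0x4; 0x9 ⊕ 0x4 = 0xD.
P2: E(K, 0x9) = 0x7; 0xE ⊕ 0x7 = 0x9.
P3: E(K, 0xE) = 0x0; 0x9 ⊕ 0x0 = 0x9.
P4: E(K, 0x9) = 0x7; 0xE ⊕ 0x7 = 0x9.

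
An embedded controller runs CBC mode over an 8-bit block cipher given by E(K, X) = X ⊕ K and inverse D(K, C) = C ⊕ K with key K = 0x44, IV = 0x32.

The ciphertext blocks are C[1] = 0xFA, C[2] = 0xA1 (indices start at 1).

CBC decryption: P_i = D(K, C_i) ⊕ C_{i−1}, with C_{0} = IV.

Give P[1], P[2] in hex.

P[1]: D(K, 0xFA) = 0xBE; 0xBE ⊕ 0x32 = 0x8C.
P[2]: D(K, 0xA1) = 0xE5; 0xE5 ⊕ 0xFA = 0x1F.

P[1] = 0x8C, P[2] = 0x1F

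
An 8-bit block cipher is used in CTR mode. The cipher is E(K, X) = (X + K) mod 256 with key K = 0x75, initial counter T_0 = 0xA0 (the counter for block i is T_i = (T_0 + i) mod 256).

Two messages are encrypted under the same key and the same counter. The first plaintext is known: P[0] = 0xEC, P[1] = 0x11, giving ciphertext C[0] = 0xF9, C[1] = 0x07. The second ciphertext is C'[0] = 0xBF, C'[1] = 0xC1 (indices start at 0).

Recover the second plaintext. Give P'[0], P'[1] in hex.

P'[0] = 0xAA, P'[1] = 0xD7

In CTR with a reused counter, both messages share the same keystream S_i, so C_i ⊕ C'_i = P_i ⊕ P'_i and thus P'_i = P_i ⊕ C_i ⊕ C'_i.
P'[0]: 0xEC ⊕ 0xF9 ⊕ 0xBF = 0xAA.
P'[1]: 0x11 ⊕ 0x07 ⊕ 0xC1 = 0xD7.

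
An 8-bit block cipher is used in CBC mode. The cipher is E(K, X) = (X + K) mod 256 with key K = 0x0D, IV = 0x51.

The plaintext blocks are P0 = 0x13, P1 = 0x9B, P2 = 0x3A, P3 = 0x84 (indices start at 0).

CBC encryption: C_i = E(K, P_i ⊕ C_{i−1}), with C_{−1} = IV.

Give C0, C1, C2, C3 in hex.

C0: P0 ⊕ 0x51 = 0x42; E(K, 0x42) = 0x4F.
C1: P1 ⊕ 0x4F = 0xD4; E(K, 0xD4) = 0xE1.
C2: P2 ⊕ 0xE1 = 0xDB; E(K, 0xDB) = 0xE8.
C3: P3 ⊕ 0xE8 = 0x6C; E(K, 0x6C) = 0x79.

C0 = 0x4F, C1 = 0xE1, C2 = 0xE8, C3 = 0x79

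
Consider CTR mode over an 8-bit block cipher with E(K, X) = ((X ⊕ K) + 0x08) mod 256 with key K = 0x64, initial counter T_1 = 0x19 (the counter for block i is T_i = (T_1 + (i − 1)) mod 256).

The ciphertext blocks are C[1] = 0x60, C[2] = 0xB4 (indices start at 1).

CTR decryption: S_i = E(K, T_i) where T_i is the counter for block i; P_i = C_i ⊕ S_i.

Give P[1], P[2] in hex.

P[1]: T = 0x19, S = E(K, T) = 0x85; 0x60 ⊕ 0x85 = 0xE5.
P[2]: T = 0x1A, S = E(K, T) = 0x86; 0xB4 ⊕ 0x86 = 0x32.

P[1] = 0xE5, P[2] = 0x32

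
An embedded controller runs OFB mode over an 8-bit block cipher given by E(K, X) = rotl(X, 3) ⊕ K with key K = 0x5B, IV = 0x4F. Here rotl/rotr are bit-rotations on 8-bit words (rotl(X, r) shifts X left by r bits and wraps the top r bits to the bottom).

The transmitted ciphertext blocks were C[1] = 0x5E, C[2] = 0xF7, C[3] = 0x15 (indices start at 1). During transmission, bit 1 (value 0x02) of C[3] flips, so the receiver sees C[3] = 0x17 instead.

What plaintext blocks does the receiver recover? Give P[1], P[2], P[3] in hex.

OFB decryption: S_i = E(K, S_{i−1}) with S_{0} = IV; P_i = C_i ⊕ S_i.
Only C[3] changed, to 0x17. In OFB, a change in C_i flips the same bit in P_i only; the keystream is unaffected. Decrypting the received ciphertext:
P[1]: S = E(K, 0x4F) = 0x21; 0x5E ⊕ 0x21 = 0x7F.
P[2]: S = E(K, 0x21) = 0x52; 0xF7 ⊕ 0x52 = 0xA5.
P[3]: S = E(K, 0x52) = 0xC9; 0x17 ⊕ 0xC9 = 0xDE.
Blocks that differ from the original plaintext: P[3].

P[1] = 0x7F, P[2] = 0xA5, P[3] = 0xDE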